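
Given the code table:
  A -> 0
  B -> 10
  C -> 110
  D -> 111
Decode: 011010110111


Decoding:
0 -> A
110 -> C
10 -> B
110 -> C
111 -> D


Result: ACBCD


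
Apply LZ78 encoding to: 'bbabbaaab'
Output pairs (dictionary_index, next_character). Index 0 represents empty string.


LZ78 encoding steps:
Dictionary: {0: ''}
Step 1: w='' (idx 0), next='b' -> output (0, 'b'), add 'b' as idx 1
Step 2: w='b' (idx 1), next='a' -> output (1, 'a'), add 'ba' as idx 2
Step 3: w='b' (idx 1), next='b' -> output (1, 'b'), add 'bb' as idx 3
Step 4: w='' (idx 0), next='a' -> output (0, 'a'), add 'a' as idx 4
Step 5: w='a' (idx 4), next='a' -> output (4, 'a'), add 'aa' as idx 5
Step 6: w='b' (idx 1), end of input -> output (1, '')


Encoded: [(0, 'b'), (1, 'a'), (1, 'b'), (0, 'a'), (4, 'a'), (1, '')]


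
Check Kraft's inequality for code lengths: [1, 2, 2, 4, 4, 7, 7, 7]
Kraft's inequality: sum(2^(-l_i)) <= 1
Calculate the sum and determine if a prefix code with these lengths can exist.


Sum = 2^(-1) + 2^(-2) + 2^(-2) + 2^(-4) + 2^(-4) + 2^(-7) + 2^(-7) + 2^(-7)
    = 0.5 + 0.25 + 0.25 + 0.0625 + 0.0625 + 0.0078125 + 0.0078125 + 0.0078125
    = 147/128 = 1.1484375
Since 1.1484375 > 1, Kraft's inequality is NOT satisfied.
A prefix code with these lengths CANNOT exist.

Kraft sum = 1.1484375. Not satisfied.


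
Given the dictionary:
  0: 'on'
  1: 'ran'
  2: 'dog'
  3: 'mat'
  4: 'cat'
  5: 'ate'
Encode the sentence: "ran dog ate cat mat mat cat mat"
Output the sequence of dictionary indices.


Look up each word in the dictionary:
  'ran' -> 1
  'dog' -> 2
  'ate' -> 5
  'cat' -> 4
  'mat' -> 3
  'mat' -> 3
  'cat' -> 4
  'mat' -> 3

Encoded: [1, 2, 5, 4, 3, 3, 4, 3]


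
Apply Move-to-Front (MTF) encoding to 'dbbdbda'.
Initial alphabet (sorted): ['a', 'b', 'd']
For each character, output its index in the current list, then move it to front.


MTF encoding:
'd': index 2 in ['a', 'b', 'd'] -> ['d', 'a', 'b']
'b': index 2 in ['d', 'a', 'b'] -> ['b', 'd', 'a']
'b': index 0 in ['b', 'd', 'a'] -> ['b', 'd', 'a']
'd': index 1 in ['b', 'd', 'a'] -> ['d', 'b', 'a']
'b': index 1 in ['d', 'b', 'a'] -> ['b', 'd', 'a']
'd': index 1 in ['b', 'd', 'a'] -> ['d', 'b', 'a']
'a': index 2 in ['d', 'b', 'a'] -> ['a', 'd', 'b']


Output: [2, 2, 0, 1, 1, 1, 2]


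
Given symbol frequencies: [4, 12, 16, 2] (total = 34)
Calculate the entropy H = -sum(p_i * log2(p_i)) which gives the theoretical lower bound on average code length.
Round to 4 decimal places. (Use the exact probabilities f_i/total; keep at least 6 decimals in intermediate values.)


Per-symbol terms -p_i * log2(p_i) with p_i = f_i/34:
  p = 4/34 = 0.117647: log2(p) = -3.087463, -p*log2(p) = 0.363231
  p = 12/34 = 0.352941: log2(p) = -1.502500, -p*log2(p) = 0.530294
  p = 16/34 = 0.470588: log2(p) = -1.087463, -p*log2(p) = 0.511747
  p = 2/34 = 0.058824: log2(p) = -4.087463, -p*log2(p) = 0.240439
H = 0.363231 + 0.530294 + 0.511747 + 0.240439 = 1.645711

H = 1.6457 bits/symbol


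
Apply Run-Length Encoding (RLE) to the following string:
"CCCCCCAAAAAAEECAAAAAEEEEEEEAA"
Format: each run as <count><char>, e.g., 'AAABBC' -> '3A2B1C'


Scanning runs left to right:
  i=0: run of 'C' x 6 -> '6C'
  i=6: run of 'A' x 6 -> '6A'
  i=12: run of 'E' x 2 -> '2E'
  i=14: run of 'C' x 1 -> '1C'
  i=15: run of 'A' x 5 -> '5A'
  i=20: run of 'E' x 7 -> '7E'
  i=27: run of 'A' x 2 -> '2A'

RLE = 6C6A2E1C5A7E2A


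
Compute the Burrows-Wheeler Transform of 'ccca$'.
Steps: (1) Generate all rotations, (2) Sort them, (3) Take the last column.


Rotations (sorted):
  0: $ccca -> last char: a
  1: a$ccc -> last char: c
  2: ca$cc -> last char: c
  3: cca$c -> last char: c
  4: ccca$ -> last char: $


BWT = accc$


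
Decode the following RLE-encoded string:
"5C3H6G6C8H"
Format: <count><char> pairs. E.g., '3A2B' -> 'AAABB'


Expanding each <count><char> pair:
  5C -> 'CCCCC'
  3H -> 'HHH'
  6G -> 'GGGGGG'
  6C -> 'CCCCCC'
  8H -> 'HHHHHHHH'

Decoded = CCCCCHHHGGGGGGCCCCCCHHHHHHHH


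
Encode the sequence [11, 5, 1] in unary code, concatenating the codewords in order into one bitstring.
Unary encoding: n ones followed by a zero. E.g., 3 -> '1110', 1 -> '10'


Encode each number as n ones followed by a terminating 0:
  11 -> 111111111110 (12 bits)
  5 -> 111110 (6 bits)
  1 -> 10 (2 bits)
Total length = 12 + 6 + 2 = 20 bits.

Unary([11, 5, 1]) = 11111111111011111010 (20 bits)


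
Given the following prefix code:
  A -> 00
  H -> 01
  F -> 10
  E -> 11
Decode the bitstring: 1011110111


Decoding step by step:
Bits 10 -> F
Bits 11 -> E
Bits 11 -> E
Bits 01 -> H
Bits 11 -> E


Decoded message: FEEHE


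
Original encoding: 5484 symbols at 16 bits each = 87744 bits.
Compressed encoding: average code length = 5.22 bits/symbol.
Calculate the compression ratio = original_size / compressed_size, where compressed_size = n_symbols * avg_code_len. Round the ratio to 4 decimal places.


original_size = n_symbols * orig_bits = 5484 * 16 = 87744 bits
compressed_size = n_symbols * avg_code_len = 5484 * 5.22 = 28626.48 bits
ratio = original_size / compressed_size = 87744 / 28626.48 = 3.0651

Compression ratio = 3.0651


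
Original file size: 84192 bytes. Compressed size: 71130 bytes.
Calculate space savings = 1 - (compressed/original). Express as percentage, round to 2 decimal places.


ratio = compressed/original = 71130/84192 = 0.844855
savings = 1 - ratio = 1 - 0.844855 = 0.155145
as a percentage: 0.155145 * 100 = 15.51%

Space savings = 1 - 71130/84192 = 15.51%


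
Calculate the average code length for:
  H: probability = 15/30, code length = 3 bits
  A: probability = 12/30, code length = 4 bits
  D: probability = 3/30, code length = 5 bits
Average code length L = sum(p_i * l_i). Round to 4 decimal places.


Weighted contributions p_i * l_i:
  H: (15/30) * 3 = 45/30
  A: (12/30) * 4 = 48/30
  D: (3/30) * 5 = 15/30
Sum = (45 + 48 + 15)/30 = 108/30

L = 108/30 = 3.6000 bits/symbol


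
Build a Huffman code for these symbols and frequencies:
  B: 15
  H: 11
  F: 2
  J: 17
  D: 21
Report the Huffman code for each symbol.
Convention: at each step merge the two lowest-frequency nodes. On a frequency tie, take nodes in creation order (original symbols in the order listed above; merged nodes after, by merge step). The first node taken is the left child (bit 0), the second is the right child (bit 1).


Huffman tree construction:
Step 1: Merge F(2) + H(11) = 13
Step 2: Merge (F+H)(13) + B(15) = 28
Step 3: Merge J(17) + D(21) = 38
Step 4: Merge ((F+H)+B)(28) + (J+D)(38) = 66
Read each symbol's code off the tree from the root (left child = 0, right child = 1).

Codes:
  B: 01 (length 2)
  H: 001 (length 3)
  F: 000 (length 3)
  J: 10 (length 2)
  D: 11 (length 2)
Average code length: 145/66 = 2.1970 bits/symbol


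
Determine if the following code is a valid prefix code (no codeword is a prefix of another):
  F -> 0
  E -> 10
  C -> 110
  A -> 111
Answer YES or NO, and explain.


Checking each pair (does one codeword prefix another?):
  F='0' vs E='10': no prefix
  F='0' vs C='110': no prefix
  F='0' vs A='111': no prefix
  E='10' vs F='0': no prefix
  E='10' vs C='110': no prefix
  E='10' vs A='111': no prefix
  C='110' vs F='0': no prefix
  C='110' vs E='10': no prefix
  C='110' vs A='111': no prefix
  A='111' vs F='0': no prefix
  A='111' vs E='10': no prefix
  A='111' vs C='110': no prefix
No violation found over all pairs.

YES -- this is a valid prefix code. No codeword is a prefix of any other codeword.


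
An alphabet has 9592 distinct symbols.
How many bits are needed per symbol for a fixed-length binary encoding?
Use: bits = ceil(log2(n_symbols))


log2(9592) = 13.2276
Bracket: 2^13 = 8192 < 9592 <= 2^14 = 16384
So ceil(log2(9592)) = 14

bits = ceil(log2(9592)) = ceil(13.2276) = 14 bits


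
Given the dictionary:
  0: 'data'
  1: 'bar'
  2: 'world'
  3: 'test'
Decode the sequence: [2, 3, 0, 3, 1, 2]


Look up each index in the dictionary:
  2 -> 'world'
  3 -> 'test'
  0 -> 'data'
  3 -> 'test'
  1 -> 'bar'
  2 -> 'world'

Decoded: "world test data test bar world"


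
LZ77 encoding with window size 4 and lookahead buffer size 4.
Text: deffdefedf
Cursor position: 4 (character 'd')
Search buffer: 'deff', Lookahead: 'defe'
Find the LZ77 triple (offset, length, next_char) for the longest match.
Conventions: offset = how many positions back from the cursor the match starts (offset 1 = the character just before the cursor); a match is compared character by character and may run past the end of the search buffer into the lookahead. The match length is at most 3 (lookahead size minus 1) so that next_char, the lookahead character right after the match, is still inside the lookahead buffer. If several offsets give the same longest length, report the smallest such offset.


Try each offset into the search buffer:
  offset=1 (pos 3, char 'f'): match length 0
  offset=2 (pos 2, char 'f'): match length 0
  offset=3 (pos 1, char 'e'): match length 0
  offset=4 (pos 0, char 'd'): match length 3
Longest match has length 3 at offset 4.
next_char = character at position 4 + 3 = 7 -> 'e'

Best match: offset=4, length=3 (matching 'def' starting at position 0)
LZ77 triple: (4, 3, 'e')


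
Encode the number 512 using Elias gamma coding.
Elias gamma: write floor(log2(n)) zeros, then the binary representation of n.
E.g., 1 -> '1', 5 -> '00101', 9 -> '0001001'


num_bits = floor(log2(512)) + 1 = 10
leading_zeros = num_bits - 1 = 9
binary(512) = 1000000000

Elias gamma(512) = '000000000' + '1000000000' = 0000000001000000000 (19 bits)


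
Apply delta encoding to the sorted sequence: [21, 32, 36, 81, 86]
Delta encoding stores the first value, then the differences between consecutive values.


First value: 21
Deltas:
  32 - 21 = 11
  36 - 32 = 4
  81 - 36 = 45
  86 - 81 = 5


Delta encoded: [21, 11, 4, 45, 5]


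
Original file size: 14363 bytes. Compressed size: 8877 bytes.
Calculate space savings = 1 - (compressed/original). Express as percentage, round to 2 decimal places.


ratio = compressed/original = 8877/14363 = 0.618046
savings = 1 - ratio = 1 - 0.618046 = 0.381954
as a percentage: 0.381954 * 100 = 38.2%

Space savings = 1 - 8877/14363 = 38.2%


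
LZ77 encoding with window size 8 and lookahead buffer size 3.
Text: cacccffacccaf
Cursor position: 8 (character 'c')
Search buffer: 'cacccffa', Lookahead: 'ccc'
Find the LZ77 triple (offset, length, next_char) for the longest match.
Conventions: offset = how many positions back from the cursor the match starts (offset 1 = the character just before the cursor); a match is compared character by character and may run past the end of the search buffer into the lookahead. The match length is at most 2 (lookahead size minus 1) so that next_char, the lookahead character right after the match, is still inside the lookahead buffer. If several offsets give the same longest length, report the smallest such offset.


Try each offset into the search buffer:
  offset=1 (pos 7, char 'a'): match length 0
  offset=2 (pos 6, char 'f'): match length 0
  offset=3 (pos 5, char 'f'): match length 0
  offset=4 (pos 4, char 'c'): match length 1
  offset=5 (pos 3, char 'c'): match length 2
  offset=6 (pos 2, char 'c'): match length 2
  offset=7 (pos 1, char 'a'): match length 0
  offset=8 (pos 0, char 'c'): match length 1
Longest match has length 2, found at offsets 5, 6; take the smallest, offset 5.
next_char = character at position 8 + 2 = 10 -> 'c'

Best match: offset=5, length=2 (matching 'cc' starting at position 3)
LZ77 triple: (5, 2, 'c')


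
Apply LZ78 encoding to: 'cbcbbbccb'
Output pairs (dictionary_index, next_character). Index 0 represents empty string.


LZ78 encoding steps:
Dictionary: {0: ''}
Step 1: w='' (idx 0), next='c' -> output (0, 'c'), add 'c' as idx 1
Step 2: w='' (idx 0), next='b' -> output (0, 'b'), add 'b' as idx 2
Step 3: w='c' (idx 1), next='b' -> output (1, 'b'), add 'cb' as idx 3
Step 4: w='b' (idx 2), next='b' -> output (2, 'b'), add 'bb' as idx 4
Step 5: w='c' (idx 1), next='c' -> output (1, 'c'), add 'cc' as idx 5
Step 6: w='b' (idx 2), end of input -> output (2, '')


Encoded: [(0, 'c'), (0, 'b'), (1, 'b'), (2, 'b'), (1, 'c'), (2, '')]


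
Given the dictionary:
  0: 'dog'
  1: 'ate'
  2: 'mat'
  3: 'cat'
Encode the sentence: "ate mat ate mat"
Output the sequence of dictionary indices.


Look up each word in the dictionary:
  'ate' -> 1
  'mat' -> 2
  'ate' -> 1
  'mat' -> 2

Encoded: [1, 2, 1, 2]


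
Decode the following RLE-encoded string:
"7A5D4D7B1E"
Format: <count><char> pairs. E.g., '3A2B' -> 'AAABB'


Expanding each <count><char> pair:
  7A -> 'AAAAAAA'
  5D -> 'DDDDD'
  4D -> 'DDDD'
  7B -> 'BBBBBBB'
  1E -> 'E'

Decoded = AAAAAAADDDDDDDDDBBBBBBBE


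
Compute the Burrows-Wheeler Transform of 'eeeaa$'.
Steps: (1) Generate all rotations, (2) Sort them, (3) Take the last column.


Rotations (sorted):
  0: $eeeaa -> last char: a
  1: a$eeea -> last char: a
  2: aa$eee -> last char: e
  3: eaa$ee -> last char: e
  4: eeaa$e -> last char: e
  5: eeeaa$ -> last char: $


BWT = aaeee$


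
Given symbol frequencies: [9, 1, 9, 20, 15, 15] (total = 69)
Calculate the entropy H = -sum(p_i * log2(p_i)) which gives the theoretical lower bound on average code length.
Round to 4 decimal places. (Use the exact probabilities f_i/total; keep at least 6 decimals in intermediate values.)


Per-symbol terms -p_i * log2(p_i) with p_i = f_i/69:
  p = 9/69 = 0.130435: log2(p) = -2.938599, -p*log2(p) = 0.383296
  p = 1/69 = 0.014493: log2(p) = -6.108524, -p*log2(p) = 0.088529
  p = 9/69 = 0.130435: log2(p) = -2.938599, -p*log2(p) = 0.383296
  p = 20/69 = 0.289855: log2(p) = -1.786596, -p*log2(p) = 0.517854
  p = 15/69 = 0.217391: log2(p) = -2.201634, -p*log2(p) = 0.478616
  p = 15/69 = 0.217391: log2(p) = -2.201634, -p*log2(p) = 0.478616
H = 0.383296 + 0.088529 + 0.383296 + 0.517854 + 0.478616 + 0.478616 = 2.330207

H = 2.3302 bits/symbol


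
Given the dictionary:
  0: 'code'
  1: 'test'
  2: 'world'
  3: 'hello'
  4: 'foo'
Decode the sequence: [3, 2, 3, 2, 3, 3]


Look up each index in the dictionary:
  3 -> 'hello'
  2 -> 'world'
  3 -> 'hello'
  2 -> 'world'
  3 -> 'hello'
  3 -> 'hello'

Decoded: "hello world hello world hello hello"


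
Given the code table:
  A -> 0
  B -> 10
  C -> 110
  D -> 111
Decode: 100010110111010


Decoding:
10 -> B
0 -> A
0 -> A
10 -> B
110 -> C
111 -> D
0 -> A
10 -> B


Result: BAABCDAB


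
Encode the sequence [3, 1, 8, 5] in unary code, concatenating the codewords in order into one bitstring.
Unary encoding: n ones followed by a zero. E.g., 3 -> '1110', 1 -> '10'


Encode each number as n ones followed by a terminating 0:
  3 -> 1110 (4 bits)
  1 -> 10 (2 bits)
  8 -> 111111110 (9 bits)
  5 -> 111110 (6 bits)
Total length = 4 + 2 + 9 + 6 = 21 bits.

Unary([3, 1, 8, 5]) = 111010111111110111110 (21 bits)


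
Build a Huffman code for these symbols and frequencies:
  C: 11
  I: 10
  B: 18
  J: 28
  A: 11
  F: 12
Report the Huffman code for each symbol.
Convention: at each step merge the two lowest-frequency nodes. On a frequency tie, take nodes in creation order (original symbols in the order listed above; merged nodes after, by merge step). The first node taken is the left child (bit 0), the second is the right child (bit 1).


Huffman tree construction:
Step 1: Merge I(10) + C(11) = 21
Step 2: Merge A(11) + F(12) = 23
Step 3: Merge B(18) + (I+C)(21) = 39
Step 4: Merge (A+F)(23) + J(28) = 51
Step 5: Merge (B+(I+C))(39) + ((A+F)+J)(51) = 90
Read each symbol's code off the tree from the root (left child = 0, right child = 1).

Codes:
  C: 011 (length 3)
  I: 010 (length 3)
  B: 00 (length 2)
  J: 11 (length 2)
  A: 100 (length 3)
  F: 101 (length 3)
Average code length: 224/90 = 2.4889 bits/symbol


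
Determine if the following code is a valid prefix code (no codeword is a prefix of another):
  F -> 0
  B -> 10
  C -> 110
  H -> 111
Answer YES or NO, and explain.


Checking each pair (does one codeword prefix another?):
  F='0' vs B='10': no prefix
  F='0' vs C='110': no prefix
  F='0' vs H='111': no prefix
  B='10' vs F='0': no prefix
  B='10' vs C='110': no prefix
  B='10' vs H='111': no prefix
  C='110' vs F='0': no prefix
  C='110' vs B='10': no prefix
  C='110' vs H='111': no prefix
  H='111' vs F='0': no prefix
  H='111' vs B='10': no prefix
  H='111' vs C='110': no prefix
No violation found over all pairs.

YES -- this is a valid prefix code. No codeword is a prefix of any other codeword.


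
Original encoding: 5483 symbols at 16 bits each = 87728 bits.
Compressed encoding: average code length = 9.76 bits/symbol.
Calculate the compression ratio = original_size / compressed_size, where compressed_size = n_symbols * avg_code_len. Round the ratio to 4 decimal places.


original_size = n_symbols * orig_bits = 5483 * 16 = 87728 bits
compressed_size = n_symbols * avg_code_len = 5483 * 9.76 = 53514.08 bits
ratio = original_size / compressed_size = 87728 / 53514.08 = 1.6393

Compression ratio = 1.6393


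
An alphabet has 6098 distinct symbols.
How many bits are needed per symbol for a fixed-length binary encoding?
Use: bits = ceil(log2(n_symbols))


log2(6098) = 12.5741
Bracket: 2^12 = 4096 < 6098 <= 2^13 = 8192
So ceil(log2(6098)) = 13

bits = ceil(log2(6098)) = ceil(12.5741) = 13 bits


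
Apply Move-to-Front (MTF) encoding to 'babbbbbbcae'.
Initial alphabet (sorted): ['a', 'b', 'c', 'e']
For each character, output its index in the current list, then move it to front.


MTF encoding:
'b': index 1 in ['a', 'b', 'c', 'e'] -> ['b', 'a', 'c', 'e']
'a': index 1 in ['b', 'a', 'c', 'e'] -> ['a', 'b', 'c', 'e']
'b': index 1 in ['a', 'b', 'c', 'e'] -> ['b', 'a', 'c', 'e']
'b': index 0 in ['b', 'a', 'c', 'e'] -> ['b', 'a', 'c', 'e']
'b': index 0 in ['b', 'a', 'c', 'e'] -> ['b', 'a', 'c', 'e']
'b': index 0 in ['b', 'a', 'c', 'e'] -> ['b', 'a', 'c', 'e']
'b': index 0 in ['b', 'a', 'c', 'e'] -> ['b', 'a', 'c', 'e']
'b': index 0 in ['b', 'a', 'c', 'e'] -> ['b', 'a', 'c', 'e']
'c': index 2 in ['b', 'a', 'c', 'e'] -> ['c', 'b', 'a', 'e']
'a': index 2 in ['c', 'b', 'a', 'e'] -> ['a', 'c', 'b', 'e']
'e': index 3 in ['a', 'c', 'b', 'e'] -> ['e', 'a', 'c', 'b']


Output: [1, 1, 1, 0, 0, 0, 0, 0, 2, 2, 3]


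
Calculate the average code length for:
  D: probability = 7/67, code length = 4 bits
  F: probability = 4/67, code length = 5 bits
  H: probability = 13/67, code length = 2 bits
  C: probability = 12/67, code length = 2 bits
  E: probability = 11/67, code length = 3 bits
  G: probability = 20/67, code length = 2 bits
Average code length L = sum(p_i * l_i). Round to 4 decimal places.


Weighted contributions p_i * l_i:
  D: (7/67) * 4 = 28/67
  F: (4/67) * 5 = 20/67
  H: (13/67) * 2 = 26/67
  C: (12/67) * 2 = 24/67
  E: (11/67) * 3 = 33/67
  G: (20/67) * 2 = 40/67
Sum = (28 + 20 + 26 + 24 + 33 + 40)/67 = 171/67

L = 171/67 = 2.5522 bits/symbol


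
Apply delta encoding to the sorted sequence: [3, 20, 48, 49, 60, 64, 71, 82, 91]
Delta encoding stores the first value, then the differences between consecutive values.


First value: 3
Deltas:
  20 - 3 = 17
  48 - 20 = 28
  49 - 48 = 1
  60 - 49 = 11
  64 - 60 = 4
  71 - 64 = 7
  82 - 71 = 11
  91 - 82 = 9


Delta encoded: [3, 17, 28, 1, 11, 4, 7, 11, 9]


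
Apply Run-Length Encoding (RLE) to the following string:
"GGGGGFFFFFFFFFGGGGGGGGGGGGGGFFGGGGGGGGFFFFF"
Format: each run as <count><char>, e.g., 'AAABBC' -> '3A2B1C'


Scanning runs left to right:
  i=0: run of 'G' x 5 -> '5G'
  i=5: run of 'F' x 9 -> '9F'
  i=14: run of 'G' x 14 -> '14G'
  i=28: run of 'F' x 2 -> '2F'
  i=30: run of 'G' x 8 -> '8G'
  i=38: run of 'F' x 5 -> '5F'

RLE = 5G9F14G2F8G5F


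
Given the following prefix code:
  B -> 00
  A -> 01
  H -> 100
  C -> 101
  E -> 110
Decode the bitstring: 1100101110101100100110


Decoding step by step:
Bits 110 -> E
Bits 01 -> A
Bits 01 -> A
Bits 110 -> E
Bits 101 -> C
Bits 100 -> H
Bits 100 -> H
Bits 110 -> E


Decoded message: EAAECHHE


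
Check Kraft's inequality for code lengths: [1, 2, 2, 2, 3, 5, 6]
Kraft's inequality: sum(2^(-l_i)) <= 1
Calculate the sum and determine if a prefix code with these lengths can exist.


Sum = 2^(-1) + 2^(-2) + 2^(-2) + 2^(-2) + 2^(-3) + 2^(-5) + 2^(-6)
    = 0.5 + 0.25 + 0.25 + 0.25 + 0.125 + 0.03125 + 0.015625
    = 91/64 = 1.421875
Since 1.421875 > 1, Kraft's inequality is NOT satisfied.
A prefix code with these lengths CANNOT exist.

Kraft sum = 1.421875. Not satisfied.


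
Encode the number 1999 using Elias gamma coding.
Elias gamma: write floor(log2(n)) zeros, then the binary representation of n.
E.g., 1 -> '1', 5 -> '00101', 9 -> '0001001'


num_bits = floor(log2(1999)) + 1 = 11
leading_zeros = num_bits - 1 = 10
binary(1999) = 11111001111

Elias gamma(1999) = '0000000000' + '11111001111' = 000000000011111001111 (21 bits)


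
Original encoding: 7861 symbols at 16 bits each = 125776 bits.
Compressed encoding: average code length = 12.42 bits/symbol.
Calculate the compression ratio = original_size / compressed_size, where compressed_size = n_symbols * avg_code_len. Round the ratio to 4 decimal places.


original_size = n_symbols * orig_bits = 7861 * 16 = 125776 bits
compressed_size = n_symbols * avg_code_len = 7861 * 12.42 = 97633.62 bits
ratio = original_size / compressed_size = 125776 / 97633.62 = 1.2882

Compression ratio = 1.2882


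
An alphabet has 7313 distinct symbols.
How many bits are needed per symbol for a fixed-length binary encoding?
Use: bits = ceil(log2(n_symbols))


log2(7313) = 12.8362
Bracket: 2^12 = 4096 < 7313 <= 2^13 = 8192
So ceil(log2(7313)) = 13

bits = ceil(log2(7313)) = ceil(12.8362) = 13 bits


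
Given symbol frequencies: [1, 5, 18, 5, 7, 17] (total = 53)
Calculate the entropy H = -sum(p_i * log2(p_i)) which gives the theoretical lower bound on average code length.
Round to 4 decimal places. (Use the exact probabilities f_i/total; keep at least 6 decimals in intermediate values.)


Per-symbol terms -p_i * log2(p_i) with p_i = f_i/53:
  p = 1/53 = 0.018868: log2(p) = -5.727920, -p*log2(p) = 0.108074
  p = 5/53 = 0.094340: log2(p) = -3.405992, -p*log2(p) = 0.321320
  p = 18/53 = 0.339623: log2(p) = -1.557995, -p*log2(p) = 0.529131
  p = 5/53 = 0.094340: log2(p) = -3.405992, -p*log2(p) = 0.321320
  p = 7/53 = 0.132075: log2(p) = -2.920566, -p*log2(p) = 0.385735
  p = 17/53 = 0.320755: log2(p) = -1.640458, -p*log2(p) = 0.526185
H = 0.108074 + 0.321320 + 0.529131 + 0.321320 + 0.385735 + 0.526185 = 2.191765

H = 2.1918 bits/symbol


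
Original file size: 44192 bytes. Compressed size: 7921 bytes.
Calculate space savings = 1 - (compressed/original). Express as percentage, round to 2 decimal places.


ratio = compressed/original = 7921/44192 = 0.179241
savings = 1 - ratio = 1 - 0.179241 = 0.820759
as a percentage: 0.820759 * 100 = 82.08%

Space savings = 1 - 7921/44192 = 82.08%


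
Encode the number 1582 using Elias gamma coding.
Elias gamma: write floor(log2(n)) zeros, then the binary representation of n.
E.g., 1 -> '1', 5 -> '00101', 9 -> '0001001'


num_bits = floor(log2(1582)) + 1 = 11
leading_zeros = num_bits - 1 = 10
binary(1582) = 11000101110

Elias gamma(1582) = '0000000000' + '11000101110' = 000000000011000101110 (21 bits)


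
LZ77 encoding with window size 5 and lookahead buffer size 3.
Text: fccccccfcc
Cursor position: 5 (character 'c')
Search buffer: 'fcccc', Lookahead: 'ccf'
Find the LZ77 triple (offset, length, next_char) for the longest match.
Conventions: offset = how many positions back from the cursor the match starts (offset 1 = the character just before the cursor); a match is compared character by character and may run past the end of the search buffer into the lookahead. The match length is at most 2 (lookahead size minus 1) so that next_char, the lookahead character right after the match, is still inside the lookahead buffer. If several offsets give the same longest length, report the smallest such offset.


Try each offset into the search buffer:
  offset=1 (pos 4, char 'c'): match length 2
  offset=2 (pos 3, char 'c'): match length 2
  offset=3 (pos 2, char 'c'): match length 2
  offset=4 (pos 1, char 'c'): match length 2
  offset=5 (pos 0, char 'f'): match length 0
Longest match has length 2, found at offsets 1, 2, 3, 4; take the smallest, offset 1.
next_char = character at position 5 + 2 = 7 -> 'f'

Best match: offset=1, length=2 (matching 'cc' starting at position 4)
LZ77 triple: (1, 2, 'f')


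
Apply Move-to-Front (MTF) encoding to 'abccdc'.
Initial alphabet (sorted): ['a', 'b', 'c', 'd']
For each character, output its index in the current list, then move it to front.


MTF encoding:
'a': index 0 in ['a', 'b', 'c', 'd'] -> ['a', 'b', 'c', 'd']
'b': index 1 in ['a', 'b', 'c', 'd'] -> ['b', 'a', 'c', 'd']
'c': index 2 in ['b', 'a', 'c', 'd'] -> ['c', 'b', 'a', 'd']
'c': index 0 in ['c', 'b', 'a', 'd'] -> ['c', 'b', 'a', 'd']
'd': index 3 in ['c', 'b', 'a', 'd'] -> ['d', 'c', 'b', 'a']
'c': index 1 in ['d', 'c', 'b', 'a'] -> ['c', 'd', 'b', 'a']


Output: [0, 1, 2, 0, 3, 1]


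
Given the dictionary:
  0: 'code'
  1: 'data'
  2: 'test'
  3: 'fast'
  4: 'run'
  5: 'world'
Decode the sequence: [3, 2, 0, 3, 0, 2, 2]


Look up each index in the dictionary:
  3 -> 'fast'
  2 -> 'test'
  0 -> 'code'
  3 -> 'fast'
  0 -> 'code'
  2 -> 'test'
  2 -> 'test'

Decoded: "fast test code fast code test test"


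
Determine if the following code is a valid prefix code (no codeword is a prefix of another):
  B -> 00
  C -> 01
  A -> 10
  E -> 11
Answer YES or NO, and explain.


Checking each pair (does one codeword prefix another?):
  B='00' vs C='01': no prefix
  B='00' vs A='10': no prefix
  B='00' vs E='11': no prefix
  C='01' vs B='00': no prefix
  C='01' vs A='10': no prefix
  C='01' vs E='11': no prefix
  A='10' vs B='00': no prefix
  A='10' vs C='01': no prefix
  A='10' vs E='11': no prefix
  E='11' vs B='00': no prefix
  E='11' vs C='01': no prefix
  E='11' vs A='10': no prefix
No violation found over all pairs.

YES -- this is a valid prefix code. No codeword is a prefix of any other codeword.


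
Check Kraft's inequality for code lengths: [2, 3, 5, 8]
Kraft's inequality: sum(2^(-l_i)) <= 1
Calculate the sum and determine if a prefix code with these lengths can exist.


Sum = 2^(-2) + 2^(-3) + 2^(-5) + 2^(-8)
    = 0.25 + 0.125 + 0.03125 + 0.00390625
    = 105/256 = 0.41015625
Since 0.41015625 <= 1, Kraft's inequality IS satisfied.
A prefix code with these lengths CAN exist.

Kraft sum = 0.41015625. Satisfied.


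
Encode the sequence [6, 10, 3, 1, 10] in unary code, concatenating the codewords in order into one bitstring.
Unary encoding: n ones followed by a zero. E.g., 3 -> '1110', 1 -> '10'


Encode each number as n ones followed by a terminating 0:
  6 -> 1111110 (7 bits)
  10 -> 11111111110 (11 bits)
  3 -> 1110 (4 bits)
  1 -> 10 (2 bits)
  10 -> 11111111110 (11 bits)
Total length = 7 + 11 + 4 + 2 + 11 = 35 bits.

Unary([6, 10, 3, 1, 10]) = 11111101111111111011101011111111110 (35 bits)


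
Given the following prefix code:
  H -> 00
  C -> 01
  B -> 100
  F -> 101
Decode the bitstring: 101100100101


Decoding step by step:
Bits 101 -> F
Bits 100 -> B
Bits 100 -> B
Bits 101 -> F


Decoded message: FBBF


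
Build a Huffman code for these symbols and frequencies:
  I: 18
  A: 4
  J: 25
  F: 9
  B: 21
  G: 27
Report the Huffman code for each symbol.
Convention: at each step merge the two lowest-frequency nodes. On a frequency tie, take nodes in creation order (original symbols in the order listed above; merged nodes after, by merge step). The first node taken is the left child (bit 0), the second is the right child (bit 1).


Huffman tree construction:
Step 1: Merge A(4) + F(9) = 13
Step 2: Merge (A+F)(13) + I(18) = 31
Step 3: Merge B(21) + J(25) = 46
Step 4: Merge G(27) + ((A+F)+I)(31) = 58
Step 5: Merge (B+J)(46) + (G+((A+F)+I))(58) = 104
Read each symbol's code off the tree from the root (left child = 0, right child = 1).

Codes:
  I: 111 (length 3)
  A: 1100 (length 4)
  J: 01 (length 2)
  F: 1101 (length 4)
  B: 00 (length 2)
  G: 10 (length 2)
Average code length: 252/104 = 2.4231 bits/symbol


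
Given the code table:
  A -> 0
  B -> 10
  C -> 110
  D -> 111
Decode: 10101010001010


Decoding:
10 -> B
10 -> B
10 -> B
10 -> B
0 -> A
0 -> A
10 -> B
10 -> B


Result: BBBBAABB


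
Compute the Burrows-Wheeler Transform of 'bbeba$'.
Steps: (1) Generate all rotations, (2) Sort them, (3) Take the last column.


Rotations (sorted):
  0: $bbeba -> last char: a
  1: a$bbeb -> last char: b
  2: ba$bbe -> last char: e
  3: bbeba$ -> last char: $
  4: beba$b -> last char: b
  5: eba$bb -> last char: b


BWT = abe$bb


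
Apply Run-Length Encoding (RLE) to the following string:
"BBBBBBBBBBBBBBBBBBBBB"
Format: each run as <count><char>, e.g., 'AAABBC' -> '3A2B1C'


Scanning runs left to right:
  i=0: run of 'B' x 21 -> '21B'

RLE = 21B


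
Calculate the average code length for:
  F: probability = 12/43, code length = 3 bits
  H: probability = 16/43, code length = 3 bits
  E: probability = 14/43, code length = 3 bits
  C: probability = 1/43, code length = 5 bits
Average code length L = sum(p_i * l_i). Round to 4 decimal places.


Weighted contributions p_i * l_i:
  F: (12/43) * 3 = 36/43
  H: (16/43) * 3 = 48/43
  E: (14/43) * 3 = 42/43
  C: (1/43) * 5 = 5/43
Sum = (36 + 48 + 42 + 5)/43 = 131/43

L = 131/43 = 3.0465 bits/symbol


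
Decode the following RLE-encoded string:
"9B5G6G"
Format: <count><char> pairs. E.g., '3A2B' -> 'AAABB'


Expanding each <count><char> pair:
  9B -> 'BBBBBBBBB'
  5G -> 'GGGGG'
  6G -> 'GGGGGG'

Decoded = BBBBBBBBBGGGGGGGGGGG


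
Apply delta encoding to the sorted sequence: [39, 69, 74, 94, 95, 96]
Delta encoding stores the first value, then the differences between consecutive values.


First value: 39
Deltas:
  69 - 39 = 30
  74 - 69 = 5
  94 - 74 = 20
  95 - 94 = 1
  96 - 95 = 1


Delta encoded: [39, 30, 5, 20, 1, 1]


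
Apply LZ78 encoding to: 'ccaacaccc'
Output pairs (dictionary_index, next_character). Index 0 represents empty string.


LZ78 encoding steps:
Dictionary: {0: ''}
Step 1: w='' (idx 0), next='c' -> output (0, 'c'), add 'c' as idx 1
Step 2: w='c' (idx 1), next='a' -> output (1, 'a'), add 'ca' as idx 2
Step 3: w='' (idx 0), next='a' -> output (0, 'a'), add 'a' as idx 3
Step 4: w='ca' (idx 2), next='c' -> output (2, 'c'), add 'cac' as idx 4
Step 5: w='c' (idx 1), next='c' -> output (1, 'c'), add 'cc' as idx 5


Encoded: [(0, 'c'), (1, 'a'), (0, 'a'), (2, 'c'), (1, 'c')]


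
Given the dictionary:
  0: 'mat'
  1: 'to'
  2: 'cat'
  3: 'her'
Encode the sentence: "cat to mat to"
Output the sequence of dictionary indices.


Look up each word in the dictionary:
  'cat' -> 2
  'to' -> 1
  'mat' -> 0
  'to' -> 1

Encoded: [2, 1, 0, 1]


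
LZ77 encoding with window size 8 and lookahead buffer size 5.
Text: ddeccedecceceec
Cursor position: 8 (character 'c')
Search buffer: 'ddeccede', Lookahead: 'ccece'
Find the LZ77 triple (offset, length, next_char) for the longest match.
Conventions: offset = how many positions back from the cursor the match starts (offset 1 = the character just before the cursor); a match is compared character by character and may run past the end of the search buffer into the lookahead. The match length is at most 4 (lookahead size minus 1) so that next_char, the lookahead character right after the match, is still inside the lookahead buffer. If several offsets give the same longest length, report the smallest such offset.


Try each offset into the search buffer:
  offset=1 (pos 7, char 'e'): match length 0
  offset=2 (pos 6, char 'd'): match length 0
  offset=3 (pos 5, char 'e'): match length 0
  offset=4 (pos 4, char 'c'): match length 1
  offset=5 (pos 3, char 'c'): match length 3
  offset=6 (pos 2, char 'e'): match length 0
  offset=7 (pos 1, char 'd'): match length 0
  offset=8 (pos 0, char 'd'): match length 0
Longest match has length 3 at offset 5.
next_char = character at position 8 + 3 = 11 -> 'c'

Best match: offset=5, length=3 (matching 'cce' starting at position 3)
LZ77 triple: (5, 3, 'c')


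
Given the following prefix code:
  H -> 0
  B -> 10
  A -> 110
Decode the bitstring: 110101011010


Decoding step by step:
Bits 110 -> A
Bits 10 -> B
Bits 10 -> B
Bits 110 -> A
Bits 10 -> B


Decoded message: ABBAB


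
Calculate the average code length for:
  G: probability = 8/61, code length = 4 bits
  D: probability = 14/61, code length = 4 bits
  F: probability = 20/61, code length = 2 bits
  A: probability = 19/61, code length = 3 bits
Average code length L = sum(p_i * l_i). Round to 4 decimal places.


Weighted contributions p_i * l_i:
  G: (8/61) * 4 = 32/61
  D: (14/61) * 4 = 56/61
  F: (20/61) * 2 = 40/61
  A: (19/61) * 3 = 57/61
Sum = (32 + 56 + 40 + 57)/61 = 185/61

L = 185/61 = 3.0328 bits/symbol


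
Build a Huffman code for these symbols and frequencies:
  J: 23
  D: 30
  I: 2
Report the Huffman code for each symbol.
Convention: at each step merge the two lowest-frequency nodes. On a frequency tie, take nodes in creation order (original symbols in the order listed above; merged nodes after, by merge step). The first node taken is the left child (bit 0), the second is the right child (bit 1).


Huffman tree construction:
Step 1: Merge I(2) + J(23) = 25
Step 2: Merge (I+J)(25) + D(30) = 55
Read each symbol's code off the tree from the root (left child = 0, right child = 1).

Codes:
  J: 01 (length 2)
  D: 1 (length 1)
  I: 00 (length 2)
Average code length: 80/55 = 1.4545 bits/symbol


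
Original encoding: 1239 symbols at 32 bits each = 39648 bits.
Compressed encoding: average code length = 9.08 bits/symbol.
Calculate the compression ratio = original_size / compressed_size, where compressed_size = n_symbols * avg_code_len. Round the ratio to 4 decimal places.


original_size = n_symbols * orig_bits = 1239 * 32 = 39648 bits
compressed_size = n_symbols * avg_code_len = 1239 * 9.08 = 11250.12 bits
ratio = original_size / compressed_size = 39648 / 11250.12 = 3.5242

Compression ratio = 3.5242


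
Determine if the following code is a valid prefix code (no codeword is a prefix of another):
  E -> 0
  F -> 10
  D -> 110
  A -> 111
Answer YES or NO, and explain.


Checking each pair (does one codeword prefix another?):
  E='0' vs F='10': no prefix
  E='0' vs D='110': no prefix
  E='0' vs A='111': no prefix
  F='10' vs E='0': no prefix
  F='10' vs D='110': no prefix
  F='10' vs A='111': no prefix
  D='110' vs E='0': no prefix
  D='110' vs F='10': no prefix
  D='110' vs A='111': no prefix
  A='111' vs E='0': no prefix
  A='111' vs F='10': no prefix
  A='111' vs D='110': no prefix
No violation found over all pairs.

YES -- this is a valid prefix code. No codeword is a prefix of any other codeword.


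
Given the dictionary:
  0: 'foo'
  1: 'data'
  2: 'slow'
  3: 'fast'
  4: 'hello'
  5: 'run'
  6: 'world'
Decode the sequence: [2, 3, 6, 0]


Look up each index in the dictionary:
  2 -> 'slow'
  3 -> 'fast'
  6 -> 'world'
  0 -> 'foo'

Decoded: "slow fast world foo"


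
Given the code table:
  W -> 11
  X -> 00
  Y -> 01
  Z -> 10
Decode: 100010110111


Decoding:
10 -> Z
00 -> X
10 -> Z
11 -> W
01 -> Y
11 -> W


Result: ZXZWYW


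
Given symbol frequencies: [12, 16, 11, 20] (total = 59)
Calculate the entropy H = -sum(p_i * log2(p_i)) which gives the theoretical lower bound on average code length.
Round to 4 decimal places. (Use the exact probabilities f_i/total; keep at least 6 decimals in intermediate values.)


Per-symbol terms -p_i * log2(p_i) with p_i = f_i/59:
  p = 12/59 = 0.203390: log2(p) = -2.297681, -p*log2(p) = 0.467325
  p = 16/59 = 0.271186: log2(p) = -1.882643, -p*log2(p) = 0.510547
  p = 11/59 = 0.186441: log2(p) = -2.423211, -p*log2(p) = 0.451785
  p = 20/59 = 0.338983: log2(p) = -1.560715, -p*log2(p) = 0.529056
H = 0.467325 + 0.510547 + 0.451785 + 0.529056 = 1.958713

H = 1.9587 bits/symbol


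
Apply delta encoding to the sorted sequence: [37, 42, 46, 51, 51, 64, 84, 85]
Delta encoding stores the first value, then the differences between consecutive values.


First value: 37
Deltas:
  42 - 37 = 5
  46 - 42 = 4
  51 - 46 = 5
  51 - 51 = 0
  64 - 51 = 13
  84 - 64 = 20
  85 - 84 = 1


Delta encoded: [37, 5, 4, 5, 0, 13, 20, 1]


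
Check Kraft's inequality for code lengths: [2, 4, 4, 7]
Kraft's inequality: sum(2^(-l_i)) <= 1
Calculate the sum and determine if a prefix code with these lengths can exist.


Sum = 2^(-2) + 2^(-4) + 2^(-4) + 2^(-7)
    = 0.25 + 0.0625 + 0.0625 + 0.0078125
    = 49/128 = 0.3828125
Since 0.3828125 <= 1, Kraft's inequality IS satisfied.
A prefix code with these lengths CAN exist.

Kraft sum = 0.3828125. Satisfied.


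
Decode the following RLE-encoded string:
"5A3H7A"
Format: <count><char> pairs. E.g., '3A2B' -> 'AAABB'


Expanding each <count><char> pair:
  5A -> 'AAAAA'
  3H -> 'HHH'
  7A -> 'AAAAAAA'

Decoded = AAAAAHHHAAAAAAA


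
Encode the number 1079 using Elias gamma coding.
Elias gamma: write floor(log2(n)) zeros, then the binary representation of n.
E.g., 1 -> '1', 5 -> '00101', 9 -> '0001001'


num_bits = floor(log2(1079)) + 1 = 11
leading_zeros = num_bits - 1 = 10
binary(1079) = 10000110111

Elias gamma(1079) = '0000000000' + '10000110111' = 000000000010000110111 (21 bits)


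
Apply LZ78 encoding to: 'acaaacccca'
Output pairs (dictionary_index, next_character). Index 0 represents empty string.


LZ78 encoding steps:
Dictionary: {0: ''}
Step 1: w='' (idx 0), next='a' -> output (0, 'a'), add 'a' as idx 1
Step 2: w='' (idx 0), next='c' -> output (0, 'c'), add 'c' as idx 2
Step 3: w='a' (idx 1), next='a' -> output (1, 'a'), add 'aa' as idx 3
Step 4: w='a' (idx 1), next='c' -> output (1, 'c'), add 'ac' as idx 4
Step 5: w='c' (idx 2), next='c' -> output (2, 'c'), add 'cc' as idx 5
Step 6: w='c' (idx 2), next='a' -> output (2, 'a'), add 'ca' as idx 6


Encoded: [(0, 'a'), (0, 'c'), (1, 'a'), (1, 'c'), (2, 'c'), (2, 'a')]


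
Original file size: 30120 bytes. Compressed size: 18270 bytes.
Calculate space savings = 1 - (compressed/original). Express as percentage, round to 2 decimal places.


ratio = compressed/original = 18270/30120 = 0.606574
savings = 1 - ratio = 1 - 0.606574 = 0.393426
as a percentage: 0.393426 * 100 = 39.34%

Space savings = 1 - 18270/30120 = 39.34%


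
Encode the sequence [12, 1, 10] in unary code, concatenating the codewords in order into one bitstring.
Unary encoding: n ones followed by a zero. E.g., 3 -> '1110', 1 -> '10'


Encode each number as n ones followed by a terminating 0:
  12 -> 1111111111110 (13 bits)
  1 -> 10 (2 bits)
  10 -> 11111111110 (11 bits)
Total length = 13 + 2 + 11 = 26 bits.

Unary([12, 1, 10]) = 11111111111101011111111110 (26 bits)


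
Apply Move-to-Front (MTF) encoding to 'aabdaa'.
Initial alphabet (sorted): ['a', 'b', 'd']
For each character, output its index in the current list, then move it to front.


MTF encoding:
'a': index 0 in ['a', 'b', 'd'] -> ['a', 'b', 'd']
'a': index 0 in ['a', 'b', 'd'] -> ['a', 'b', 'd']
'b': index 1 in ['a', 'b', 'd'] -> ['b', 'a', 'd']
'd': index 2 in ['b', 'a', 'd'] -> ['d', 'b', 'a']
'a': index 2 in ['d', 'b', 'a'] -> ['a', 'd', 'b']
'a': index 0 in ['a', 'd', 'b'] -> ['a', 'd', 'b']


Output: [0, 0, 1, 2, 2, 0]


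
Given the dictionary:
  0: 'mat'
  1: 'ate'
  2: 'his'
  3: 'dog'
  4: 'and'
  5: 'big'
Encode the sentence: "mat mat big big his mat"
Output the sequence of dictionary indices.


Look up each word in the dictionary:
  'mat' -> 0
  'mat' -> 0
  'big' -> 5
  'big' -> 5
  'his' -> 2
  'mat' -> 0

Encoded: [0, 0, 5, 5, 2, 0]


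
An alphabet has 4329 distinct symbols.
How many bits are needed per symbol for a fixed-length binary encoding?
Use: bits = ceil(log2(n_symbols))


log2(4329) = 12.0798
Bracket: 2^12 = 4096 < 4329 <= 2^13 = 8192
So ceil(log2(4329)) = 13

bits = ceil(log2(4329)) = ceil(12.0798) = 13 bits


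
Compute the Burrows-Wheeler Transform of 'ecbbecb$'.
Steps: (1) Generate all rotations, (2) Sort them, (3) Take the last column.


Rotations (sorted):
  0: $ecbbecb -> last char: b
  1: b$ecbbec -> last char: c
  2: bbecb$ec -> last char: c
  3: becb$ecb -> last char: b
  4: cb$ecbbe -> last char: e
  5: cbbecb$e -> last char: e
  6: ecb$ecbb -> last char: b
  7: ecbbecb$ -> last char: $


BWT = bccbeeb$
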